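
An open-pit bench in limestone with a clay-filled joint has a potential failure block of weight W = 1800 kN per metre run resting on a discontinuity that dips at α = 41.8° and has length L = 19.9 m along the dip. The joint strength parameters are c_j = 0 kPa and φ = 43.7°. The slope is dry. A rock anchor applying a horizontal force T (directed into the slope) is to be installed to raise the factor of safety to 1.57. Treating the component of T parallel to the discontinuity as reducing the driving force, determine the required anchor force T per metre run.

T = 333 kN/m

Resolving forces along and normal to the sliding plane, with the horizontal anchor force T adding T·sinα to the effective normal force and T·cosα acting up the plane against the driving force:
FS = [c_jL + (W cosα + T sinα) tanφ] / [W sinα − T cosα]
Without the anchor: N' = 1341.9 kN/m, driving T_d = 1199.8 kN/m, resisting R = 0·19.9 + 1341.9·tan43.7° = 1282.3 kN/m, FS = 1.07.
Setting FS = 1.57 and solving for T:
1.57·(1199.8 − T cos41.8°) = 1282.3 + T sin41.8°·tan43.7°
T·(sin41.8°·tan43.7° + 1.57·cos41.8°) = 1.57·1199.8 − 1282.3
T·(0.6665·0.9556 + 1.57·0.7455) = 1883.6 − 1282.3 = 601.3
T·1.8073 = 601.3
T = 332.7 kN/m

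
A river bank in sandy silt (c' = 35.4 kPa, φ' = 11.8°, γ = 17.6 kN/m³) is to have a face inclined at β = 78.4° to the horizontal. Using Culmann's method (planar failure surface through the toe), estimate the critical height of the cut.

H_c = 12.80 m

Culmann's analysis gives the critical failure plane at α_cr = (β + φ')/2 = (78.4 + 11.8)/2 = 45.1°, and the critical height
H_c = (4c'/γ) · sinβ cosφ' / [1 − cos(β − φ')]
    = (4·35.4/17.6) · sin78.4°·cos11.8° / [1 − cos(66.6°)]
    = 8.045 · 0.9796·0.9789 / [1 − 0.3971]
    = 8.045 · 0.9589 / 0.6029
    = 12.80 m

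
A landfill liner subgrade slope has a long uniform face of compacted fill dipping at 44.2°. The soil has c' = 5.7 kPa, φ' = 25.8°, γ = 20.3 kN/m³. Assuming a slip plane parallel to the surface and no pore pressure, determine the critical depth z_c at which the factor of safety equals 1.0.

Setting FS = 1.00 in FS = [c' + γz cos²β tanφ'] / [γz sinβ cosβ] and solving for z:
z = c' / [γ cosβ (FS·sinβ − cosβ·tanφ')]
  = 5.7 / [20.3·cos44.2°·(1.00·sin44.2° − cos44.2°·tan25.8°)]
  = 5.7 / [20.3·0.7169·(1.00·0.6972 − 0.7169·0.4834)]
  = 5.7 / 5.1023 = 1.117 m

z_c = 1.12 m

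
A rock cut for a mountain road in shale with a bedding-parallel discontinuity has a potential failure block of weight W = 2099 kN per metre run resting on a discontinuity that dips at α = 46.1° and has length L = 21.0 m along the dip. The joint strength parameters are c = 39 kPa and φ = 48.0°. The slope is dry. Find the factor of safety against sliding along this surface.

Resolving the block weight along and normal to the plane and applying the Mohr–Coulomb strength on the joint:
N' = W cosα = 2099·cos46.1° = 1455.5 kN/m
Driving force T = W sinα = 2099·sin46.1° = 1512.4 kN/m
Resisting force R = c·L + N'·tanφ = 39·21.0 + 1455.5·tan48.0° = 819.0 + 1616.4 = 2435.4 kN/m
FS = R / T = 2435.4 / 1512.4 = 1.610

FS = 1.61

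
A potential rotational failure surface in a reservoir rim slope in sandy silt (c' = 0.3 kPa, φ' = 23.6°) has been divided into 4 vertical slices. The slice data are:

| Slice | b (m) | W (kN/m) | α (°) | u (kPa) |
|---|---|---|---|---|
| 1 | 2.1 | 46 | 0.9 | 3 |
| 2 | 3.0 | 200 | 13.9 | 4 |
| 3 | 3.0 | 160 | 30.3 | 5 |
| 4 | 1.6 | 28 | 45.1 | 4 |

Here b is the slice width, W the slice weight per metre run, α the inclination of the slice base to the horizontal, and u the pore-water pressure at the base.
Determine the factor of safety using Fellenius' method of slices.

Ordinary method of slices: FS = Σ[c'·Δl_i + (W_i cosα_i − u_i·Δl_i)·tanφ'] / Σ W_i sinα_i, with Δl_i = b_i / cosα_i.
Slice 1: Δl = 2.1/cos0.9° = 2.100 m; N'_1 = 46·cos0.9° − 3·2.100 = 39.7; c'Δl = 0.63; W sinα = 0.7
Slice 2: Δl = 3.0/cos13.9° = 3.091 m; N'_2 = 200·cos13.9° − 4·3.091 = 181.8; c'Δl = 0.93; W sinα = 48.0
Slice 3: Δl = 3.0/cos30.3° = 3.475 m; N'_3 = 160·cos30.3° − 5·3.475 = 120.8; c'Δl = 1.04; W sinα = 80.7
Slice 4: Δl = 1.6/cos45.1° = 2.267 m; N'_4 = 28·cos45.1° − 4·2.267 = 10.7; c'Δl = 0.68; W sinα = 19.8
Σc'Δl = 3.3 kN/m; ΣN' = 352.9 kN/m; ΣW sinα = 149.3 kN/m
Resisting = 3.3 + 352.9·tan23.6° = 3.3 + 154.2 = 157.5 kN/m
FS = 157.5 / 149.3 = 1.055

FS = 1.05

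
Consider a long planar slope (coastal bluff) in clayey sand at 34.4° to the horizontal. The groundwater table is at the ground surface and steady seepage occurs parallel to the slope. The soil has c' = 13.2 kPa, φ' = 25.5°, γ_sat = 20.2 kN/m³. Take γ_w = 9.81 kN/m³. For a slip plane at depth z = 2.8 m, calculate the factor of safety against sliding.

With seepage parallel to the slope and the water table at the surface, the effective normal stress on the slip plane uses the buoyant unit weight γ' = γ_sat − γ_w while the driving shear stress uses γ_sat:
FS = [c' + γ' z cos²β tanφ'] / [γ_sat z sinβ cosβ]
γ' = 20.2 − 9.81 = 10.39 kN/m³
Numerator = 13.2 + 10.39·2.8·cos²34.4°·tan25.5° = 13.2 + 10.39·2.8·0.6808·0.4770 = 22.647 kPa
Denominator = 20.2·2.8·sin34.4°·cos34.4° = 20.2·2.8·0.5650·0.8251 = 26.366 kPa
FS = 22.647 / 26.366 = 0.859

FS = 0.86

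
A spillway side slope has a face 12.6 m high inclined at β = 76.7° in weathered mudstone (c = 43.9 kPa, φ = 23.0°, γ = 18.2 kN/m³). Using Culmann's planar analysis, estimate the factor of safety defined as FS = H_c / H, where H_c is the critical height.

FS = 1.68

H_c = (4c/γ) · sinβ cosφ / [1 − cos(β − φ)]
    = (4·43.9/18.2) · sin76.7°·cos23.0° / [1 − cos53.7°]
    = 9.648 · 0.8958 / 0.4080 = 21.18 m
FS = H_c / H = 21.18 / 12.6 = 1.681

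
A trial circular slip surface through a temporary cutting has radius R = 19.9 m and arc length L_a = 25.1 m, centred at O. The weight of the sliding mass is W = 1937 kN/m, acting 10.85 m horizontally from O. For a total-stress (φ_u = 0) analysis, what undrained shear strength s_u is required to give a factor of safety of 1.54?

FS = s_u·L_a·R / (W·d), so s_u = FS·W·d / (L_a·R).
s_u = 1.54·1937·10.85 / (25.10·19.9) = 32365.3 / 499.49 = 64.80 kPa

s_u = 64.8 kPa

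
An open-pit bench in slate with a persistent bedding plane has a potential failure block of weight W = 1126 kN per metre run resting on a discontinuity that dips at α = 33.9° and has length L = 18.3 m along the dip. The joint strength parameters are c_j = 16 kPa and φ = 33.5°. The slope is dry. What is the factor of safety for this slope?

Resolving the block weight along and normal to the plane and applying the Mohr–Coulomb strength on the joint:
N' = W cosα = 1126·cos33.9° = 934.6 kN/m
Driving force T = W sinα = 1126·sin33.9° = 628.0 kN/m
Resisting force R = c_j·L + N'·tanφ = 16·18.3 + 934.6·tan33.5° = 292.8 + 618.6 = 911.4 kN/m
FS = R / T = 911.4 / 628.0 = 1.451

FS = 1.45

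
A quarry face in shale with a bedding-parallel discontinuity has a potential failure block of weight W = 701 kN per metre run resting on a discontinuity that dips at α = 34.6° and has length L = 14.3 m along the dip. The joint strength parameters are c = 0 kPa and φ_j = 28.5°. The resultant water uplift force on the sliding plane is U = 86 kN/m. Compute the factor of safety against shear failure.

Resolving the block weight along and normal to the plane and applying the Mohr–Coulomb strength on the joint:
N' = W cosα − U = 701·cos34.6° − 86 = 491.0 kN/m
Driving force T = W sinα = 701·sin34.6° = 398.1 kN/m
Resisting force R = c·L + N'·tanφ_j = 0·14.3 + 491.0·tan28.5° = 0.0 + 266.6 = 266.6 kN/m
FS = R / T = 266.6 / 398.1 = 0.670

FS = 0.67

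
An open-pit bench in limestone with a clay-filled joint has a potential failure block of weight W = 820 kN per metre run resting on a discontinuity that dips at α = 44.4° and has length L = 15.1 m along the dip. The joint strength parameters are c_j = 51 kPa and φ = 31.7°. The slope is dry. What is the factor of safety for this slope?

Resolving the block weight along and normal to the plane and applying the Mohr–Coulomb strength on the joint:
N' = W cosα = 820·cos44.4° = 585.9 kN/m
Driving force T = W sinα = 820·sin44.4° = 573.7 kN/m
Resisting force R = c_j·L + N'·tanφ = 51·15.1 + 585.9·tan31.7° = 770.1 + 361.8 = 1131.9 kN/m
FS = R / T = 1131.9 / 573.7 = 1.973

FS = 1.97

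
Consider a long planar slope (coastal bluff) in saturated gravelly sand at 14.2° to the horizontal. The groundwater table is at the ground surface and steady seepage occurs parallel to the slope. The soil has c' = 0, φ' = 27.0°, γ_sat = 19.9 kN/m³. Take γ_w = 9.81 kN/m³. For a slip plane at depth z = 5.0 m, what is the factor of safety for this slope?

With seepage parallel to the slope and the water table at the surface, the effective normal stress on the slip plane uses the buoyant unit weight γ' = γ_sat − γ_w while the driving shear stress uses γ_sat:
FS = [c' + γ' z cos²β tanφ'] / [γ_sat z sinβ cosβ]
(For c' = 0 this reduces to FS = (γ'/γ_sat)·tanφ'/tanβ.)
γ' = 19.9 − 9.81 = 10.09 kN/m³
Numerator = 0.0 + 10.09·5.0·cos²14.2°·tan27.0° = 0.0 + 10.09·5.0·0.9398·0.5095 = 24.159 kPa
Denominator = 19.9·5.0·sin14.2°·cos14.2° = 19.9·5.0·0.2453·0.9694 = 23.662 kPa
FS = 24.159 / 23.662 = 1.021

FS = 1.02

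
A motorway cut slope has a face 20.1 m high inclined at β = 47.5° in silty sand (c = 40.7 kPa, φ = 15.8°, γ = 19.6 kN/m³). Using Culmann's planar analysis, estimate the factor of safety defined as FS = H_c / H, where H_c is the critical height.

FS = 1.97

H_c = (4c/γ) · sinβ cosφ / [1 − cos(β − φ)]
    = (4·40.7/19.6) · sin47.5°·cos15.8° / [1 − cos31.7°]
    = 8.306 · 0.7094 / 0.1492 = 39.50 m
FS = H_c / H = 39.50 / 20.1 = 1.965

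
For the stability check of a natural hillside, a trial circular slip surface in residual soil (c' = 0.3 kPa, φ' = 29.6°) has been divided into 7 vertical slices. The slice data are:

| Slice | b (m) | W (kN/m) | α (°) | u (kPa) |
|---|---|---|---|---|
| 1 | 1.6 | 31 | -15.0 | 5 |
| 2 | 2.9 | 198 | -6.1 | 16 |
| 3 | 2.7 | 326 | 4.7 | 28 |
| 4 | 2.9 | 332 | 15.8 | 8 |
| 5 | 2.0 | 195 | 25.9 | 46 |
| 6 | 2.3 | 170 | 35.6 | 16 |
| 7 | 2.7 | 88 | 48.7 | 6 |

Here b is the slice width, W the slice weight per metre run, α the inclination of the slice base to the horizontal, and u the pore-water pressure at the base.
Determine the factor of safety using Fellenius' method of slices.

FS = 1.56

Ordinary method of slices: FS = Σ[c'·Δl_i + (W_i cosα_i − u_i·Δl_i)·tanφ'] / Σ W_i sinα_i, with Δl_i = b_i / cosα_i.
Slice 1: Δl = 1.6/cos(-15.0°) = 1.656 m; N'_1 = 31·cos(-15.0°) − 5·1.656 = 21.7; c'Δl = 0.50; W sinα = -8.0
Slice 2: Δl = 2.9/cos(-6.1°) = 2.917 m; N'_2 = 198·cos(-6.1°) − 16·2.917 = 150.2; c'Δl = 0.87; W sinα = -21.0
Slice 3: Δl = 2.7/cos4.7° = 2.709 m; N'_3 = 326·cos4.7° − 28·2.709 = 249.0; c'Δl = 0.81; W sinα = 26.7
Slice 4: Δl = 2.9/cos15.8° = 3.014 m; N'_4 = 332·cos15.8° − 8·3.014 = 295.3; c'Δl = 0.90; W sinα = 90.4
Slice 5: Δl = 2.0/cos25.9° = 2.223 m; N'_5 = 195·cos25.9° − 46·2.223 = 73.1; c'Δl = 0.67; W sinα = 85.2
Slice 6: Δl = 2.3/cos35.6° = 2.829 m; N'_6 = 170·cos35.6° − 16·2.829 = 93.0; c'Δl = 0.85; W sinα = 99.0
Slice 7: Δl = 2.7/cos48.7° = 4.091 m; N'_7 = 88·cos48.7° − 6·4.091 = 33.5; c'Δl = 1.23; W sinα = 66.1
Σc'Δl = 5.8 kN/m; ΣN' = 915.9 kN/m; ΣW sinα = 338.3 kN/m
Resisting = 5.8 + 915.9·tan29.6° = 5.8 + 520.3 = 526.1 kN/m
FS = 526.1 / 338.3 = 1.555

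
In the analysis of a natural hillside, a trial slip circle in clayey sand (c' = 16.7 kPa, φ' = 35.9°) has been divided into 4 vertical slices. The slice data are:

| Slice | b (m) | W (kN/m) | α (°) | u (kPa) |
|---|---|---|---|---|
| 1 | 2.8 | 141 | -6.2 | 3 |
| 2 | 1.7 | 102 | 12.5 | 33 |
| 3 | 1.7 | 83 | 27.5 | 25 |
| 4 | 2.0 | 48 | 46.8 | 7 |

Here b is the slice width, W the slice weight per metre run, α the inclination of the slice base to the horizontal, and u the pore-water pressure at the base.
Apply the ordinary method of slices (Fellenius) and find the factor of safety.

FS = 3.87

Ordinary method of slices: FS = Σ[c'·Δl_i + (W_i cosα_i − u_i·Δl_i)·tanφ'] / Σ W_i sinα_i, with Δl_i = b_i / cosα_i.
Slice 1: Δl = 2.8/cos(-6.2°) = 2.816 m; N'_1 = 141·cos(-6.2°) − 3·2.816 = 131.7; c'Δl = 47.04; W sinα = -15.2
Slice 2: Δl = 1.7/cos12.5° = 1.741 m; N'_2 = 102·cos12.5° − 33·1.741 = 42.1; c'Δl = 29.08; W sinα = 22.1
Slice 3: Δl = 1.7/cos27.5° = 1.917 m; N'_3 = 83·cos27.5° − 25·1.917 = 25.7; c'Δl = 32.01; W sinα = 38.3
Slice 4: Δl = 2.0/cos46.8° = 2.922 m; N'_4 = 48·cos46.8° − 7·2.922 = 12.4; c'Δl = 48.79; W sinα = 35.0
Σc'Δl = 156.9 kN/m; ΣN' = 212.0 kN/m; ΣW sinα = 80.2 kN/m
Resisting = 156.9 + 212.0·tan35.9° = 156.9 + 153.4 = 310.3 kN/m
FS = 310.3 / 80.2 = 3.871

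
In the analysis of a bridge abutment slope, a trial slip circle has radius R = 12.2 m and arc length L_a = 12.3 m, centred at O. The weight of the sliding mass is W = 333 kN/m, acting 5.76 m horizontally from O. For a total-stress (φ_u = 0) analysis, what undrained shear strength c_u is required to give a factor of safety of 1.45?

FS = c_u·L_a·R / (W·d), so c_u = FS·W·d / (L_a·R).
c_u = 1.45·333·5.76 / (12.30·12.2) = 2781.2 / 150.06 = 18.53 kPa

c_u = 18.5 kPa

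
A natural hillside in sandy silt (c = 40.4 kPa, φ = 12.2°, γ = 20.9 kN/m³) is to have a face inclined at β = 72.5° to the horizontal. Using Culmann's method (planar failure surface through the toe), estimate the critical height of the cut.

Culmann's analysis gives the critical failure plane at α_cr = (β + φ)/2 = (72.5 + 12.2)/2 = 42.4°, and the critical height
H_c = (4c/γ) · sinβ cosφ / [1 − cos(β − φ)]
    = (4·40.4/20.9) · sin72.5°·cos12.2° / [1 − cos(60.3°)]
    = 7.732 · 0.9537·0.9774 / [1 − 0.4955]
    = 7.732 · 0.9322 / 0.5045
    = 14.29 m

H_c = 14.29 m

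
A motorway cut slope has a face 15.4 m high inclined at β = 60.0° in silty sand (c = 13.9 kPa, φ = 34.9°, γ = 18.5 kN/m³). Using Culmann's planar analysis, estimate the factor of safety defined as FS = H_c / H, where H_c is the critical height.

H_c = (4c/γ) · sinβ cosφ / [1 − cos(β − φ)]
    = (4·13.9/18.5) · sin60.0°·cos34.9° / [1 − cos25.1°]
    = 3.005 · 0.7103 / 0.0944 = 22.61 m
FS = H_c / H = 22.61 / 15.4 = 1.468

FS = 1.47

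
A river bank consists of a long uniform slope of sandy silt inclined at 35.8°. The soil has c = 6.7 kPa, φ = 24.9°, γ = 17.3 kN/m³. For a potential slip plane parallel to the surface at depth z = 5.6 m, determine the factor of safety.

FS = 0.79

For an infinite slope with a slip plane parallel to the surface (no pore pressure): FS = [c + γz cos²β tanφ] / [γz sinβ cosβ].
γz = 17.3·5.6 = 96.88 kN/m²
Numerator = 6.7 + 96.88·cos²35.8°·tan24.9° = 6.7 + 96.88·0.6578·0.4642 = 36.282 kPa
Denominator = 96.88·sin35.8°·cos35.8° = 96.88·0.5850·0.8111 = 45.964 kPa
FS = 36.282 / 45.964 = 0.789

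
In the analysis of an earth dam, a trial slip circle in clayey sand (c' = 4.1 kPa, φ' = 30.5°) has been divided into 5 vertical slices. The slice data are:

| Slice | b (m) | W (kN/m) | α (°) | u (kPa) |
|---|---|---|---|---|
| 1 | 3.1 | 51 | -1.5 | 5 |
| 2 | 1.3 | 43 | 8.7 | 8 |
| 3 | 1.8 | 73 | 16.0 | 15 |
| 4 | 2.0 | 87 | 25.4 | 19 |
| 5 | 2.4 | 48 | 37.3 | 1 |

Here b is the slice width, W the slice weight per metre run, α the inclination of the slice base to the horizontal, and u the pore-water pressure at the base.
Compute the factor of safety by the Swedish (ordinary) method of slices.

FS = 1.68

Ordinary method of slices: FS = Σ[c'·Δl_i + (W_i cosα_i − u_i·Δl_i)·tanφ'] / Σ W_i sinα_i, with Δl_i = b_i / cosα_i.
Slice 1: Δl = 3.1/cos(-1.5°) = 3.101 m; N'_1 = 51·cos(-1.5°) − 5·3.101 = 35.5; c'Δl = 12.71; W sinα = -1.3
Slice 2: Δl = 1.3/cos8.7° = 1.315 m; N'_2 = 43·cos8.7° − 8·1.315 = 32.0; c'Δl = 5.39; W sinα = 6.5
Slice 3: Δl = 1.8/cos16.0° = 1.873 m; N'_3 = 73·cos16.0° − 15·1.873 = 42.1; c'Δl = 7.68; W sinα = 20.1
Slice 4: Δl = 2.0/cos25.4° = 2.214 m; N'_4 = 87·cos25.4° − 19·2.214 = 36.5; c'Δl = 9.08; W sinα = 37.3
Slice 5: Δl = 2.4/cos37.3° = 3.017 m; N'_5 = 48·cos37.3° − 1·3.017 = 35.2; c'Δl = 12.37; W sinα = 29.1
Σc'Δl = 47.2 kN/m; ΣN' = 181.2 kN/m; ΣW sinα = 91.7 kN/m
Resisting = 47.2 + 181.2·tan30.5° = 47.2 + 106.8 = 154.0 kN/m
FS = 154.0 / 91.7 = 1.679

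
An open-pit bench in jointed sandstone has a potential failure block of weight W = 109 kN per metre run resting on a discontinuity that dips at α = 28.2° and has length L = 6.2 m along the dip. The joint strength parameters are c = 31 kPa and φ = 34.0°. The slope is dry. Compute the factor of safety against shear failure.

FS = 4.99

Resolving the block weight along and normal to the plane and applying the Mohr–Coulomb strength on the joint:
N' = W cosα = 109·cos28.2° = 96.1 kN/m
Driving force T = W sinα = 109·sin28.2° = 51.5 kN/m
Resisting force R = c·L + N'·tanφ = 31·6.2 + 96.1·tan34.0° = 192.2 + 64.8 = 257.0 kN/m
FS = R / T = 257.0 / 51.5 = 4.989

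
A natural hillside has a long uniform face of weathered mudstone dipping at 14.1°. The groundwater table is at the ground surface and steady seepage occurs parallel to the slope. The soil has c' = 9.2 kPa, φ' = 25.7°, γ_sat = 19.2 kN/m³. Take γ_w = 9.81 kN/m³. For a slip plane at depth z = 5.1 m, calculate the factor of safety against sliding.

With seepage parallel to the slope and the water table at the surface, the effective normal stress on the slip plane uses the buoyant unit weight γ' = γ_sat − γ_w while the driving shear stress uses γ_sat:
FS = [c' + γ' z cos²β tanφ'] / [γ_sat z sinβ cosβ]
γ' = 19.2 − 9.81 = 9.39 kN/m³
Numerator = 9.2 + 9.39·5.1·cos²14.1°·tan25.7° = 9.2 + 9.39·5.1·0.9407·0.4813 = 30.880 kPa
Denominator = 19.2·5.1·sin14.1°·cos14.1° = 19.2·5.1·0.2436·0.9699 = 23.136 kPa
FS = 30.880 / 23.136 = 1.335

FS = 1.33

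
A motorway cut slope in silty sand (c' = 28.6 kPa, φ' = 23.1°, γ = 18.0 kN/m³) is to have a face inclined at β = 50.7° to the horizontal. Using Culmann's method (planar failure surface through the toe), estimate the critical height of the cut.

H_c = 39.75 m

Culmann's analysis gives the critical failure plane at α_cr = (β + φ')/2 = (50.7 + 23.1)/2 = 36.9°, and the critical height
H_c = (4c'/γ) · sinβ cosφ' / [1 − cos(β − φ')]
    = (4·28.6/18.0) · sin50.7°·cos23.1° / [1 − cos(27.6°)]
    = 6.356 · 0.7738·0.9198 / [1 − 0.8862]
    = 6.356 · 0.7118 / 0.1138
    = 39.75 m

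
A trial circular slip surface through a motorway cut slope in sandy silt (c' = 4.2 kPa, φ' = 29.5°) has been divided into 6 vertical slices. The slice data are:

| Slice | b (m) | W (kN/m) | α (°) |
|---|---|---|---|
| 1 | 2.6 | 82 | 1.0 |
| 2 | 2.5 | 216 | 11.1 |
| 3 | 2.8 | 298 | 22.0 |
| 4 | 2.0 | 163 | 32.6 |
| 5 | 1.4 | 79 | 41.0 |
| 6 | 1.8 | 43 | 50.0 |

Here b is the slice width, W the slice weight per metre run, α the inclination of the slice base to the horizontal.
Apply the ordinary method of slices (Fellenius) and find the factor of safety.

FS = 1.57

Ordinary method of slices: FS = Σ[c'·Δl_i + (W_i cosα_i)·tanφ'] / Σ W_i sinα_i, with Δl_i = b_i / cosα_i.
Slice 1: Δl = 2.6/cos1.0° = 2.600 m; N'_1 = 82·cos1.0° = 82.0; c'Δl = 10.92; W sinα = 1.4
Slice 2: Δl = 2.5/cos11.1° = 2.548 m; N'_2 = 216·cos11.1° = 212.0; c'Δl = 10.70; W sinα = 41.6
Slice 3: Δl = 2.8/cos22.0° = 3.020 m; N'_3 = 298·cos22.0° = 276.3; c'Δl = 12.68; W sinα = 111.6
Slice 4: Δl = 2.0/cos32.6° = 2.374 m; N'_4 = 163·cos32.6° = 137.3; c'Δl = 9.97; W sinα = 87.8
Slice 5: Δl = 1.4/cos41.0° = 1.855 m; N'_5 = 79·cos41.0° = 59.6; c'Δl = 7.79; W sinα = 51.8
Slice 6: Δl = 1.8/cos50.0° = 2.800 m; N'_6 = 43·cos50.0° = 27.6; c'Δl = 11.76; W sinα = 32.9
Σc'Δl = 63.8 kN/m; ΣN' = 794.8 kN/m; ΣW sinα = 327.2 kN/m
Resisting = 63.8 + 794.8·tan29.5° = 63.8 + 449.7 = 513.5 kN/m
FS = 513.5 / 327.2 = 1.569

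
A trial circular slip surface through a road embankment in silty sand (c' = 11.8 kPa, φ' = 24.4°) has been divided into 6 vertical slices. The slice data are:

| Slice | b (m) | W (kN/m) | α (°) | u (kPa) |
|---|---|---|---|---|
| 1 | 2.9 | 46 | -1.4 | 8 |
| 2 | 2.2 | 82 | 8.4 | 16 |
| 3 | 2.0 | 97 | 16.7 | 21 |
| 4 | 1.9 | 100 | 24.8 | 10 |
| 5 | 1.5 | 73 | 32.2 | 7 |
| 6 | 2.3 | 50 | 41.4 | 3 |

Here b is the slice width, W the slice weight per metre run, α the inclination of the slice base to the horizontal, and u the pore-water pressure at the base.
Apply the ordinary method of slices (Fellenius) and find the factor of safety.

FS = 1.88

Ordinary method of slices: FS = Σ[c'·Δl_i + (W_i cosα_i − u_i·Δl_i)·tanφ'] / Σ W_i sinα_i, with Δl_i = b_i / cosα_i.
Slice 1: Δl = 2.9/cos(-1.4°) = 2.901 m; N'_1 = 46·cos(-1.4°) − 8·2.901 = 22.8; c'Δl = 34.23; W sinα = -1.1
Slice 2: Δl = 2.2/cos8.4° = 2.224 m; N'_2 = 82·cos8.4° − 16·2.224 = 45.5; c'Δl = 26.24; W sinα = 12.0
Slice 3: Δl = 2.0/cos16.7° = 2.088 m; N'_3 = 97·cos16.7° − 21·2.088 = 49.1; c'Δl = 24.64; W sinα = 27.9
Slice 4: Δl = 1.9/cos24.8° = 2.093 m; N'_4 = 100·cos24.8° − 10·2.093 = 69.8; c'Δl = 24.70; W sinα = 41.9
Slice 5: Δl = 1.5/cos32.2° = 1.773 m; N'_5 = 73·cos32.2° − 7·1.773 = 49.4; c'Δl = 20.92; W sinα = 38.9
Slice 6: Δl = 2.3/cos41.4° = 3.066 m; N'_6 = 50·cos41.4° − 3·3.066 = 28.3; c'Δl = 36.18; W sinα = 33.1
Σc'Δl = 166.9 kN/m; ΣN' = 264.9 kN/m; ΣW sinα = 152.6 kN/m
Resisting = 166.9 + 264.9·tan24.4° = 166.9 + 120.2 = 287.1 kN/m
FS = 287.1 / 152.6 = 1.881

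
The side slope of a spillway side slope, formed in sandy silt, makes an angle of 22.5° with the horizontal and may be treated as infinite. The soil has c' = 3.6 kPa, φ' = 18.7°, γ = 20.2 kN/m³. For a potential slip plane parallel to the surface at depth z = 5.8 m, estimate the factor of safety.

FS = 0.90

For an infinite slope with a slip plane parallel to the surface (no pore pressure): FS = [c' + γz cos²β tanφ'] / [γz sinβ cosβ].
γz = 20.2·5.8 = 117.16 kN/m²
Numerator = 3.6 + 117.16·cos²22.5°·tan18.7° = 3.6 + 117.16·0.8536·0.3385 = 37.449 kPa
Denominator = 117.16·sin22.5°·cos22.5° = 117.16·0.3827·0.9239 = 41.422 kPa
FS = 37.449 / 41.422 = 0.904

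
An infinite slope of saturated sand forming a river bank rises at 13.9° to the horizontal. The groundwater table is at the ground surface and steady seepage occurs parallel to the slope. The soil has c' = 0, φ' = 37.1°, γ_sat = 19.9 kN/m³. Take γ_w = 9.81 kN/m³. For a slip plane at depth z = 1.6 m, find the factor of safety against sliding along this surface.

FS = 1.55

With seepage parallel to the slope and the water table at the surface, the effective normal stress on the slip plane uses the buoyant unit weight γ' = γ_sat − γ_w while the driving shear stress uses γ_sat:
FS = [c' + γ' z cos²β tanφ'] / [γ_sat z sinβ cosβ]
(For c' = 0 this reduces to FS = (γ'/γ_sat)·tanφ'/tanβ.)
γ' = 19.9 − 9.81 = 10.09 kN/m³
Numerator = 0.0 + 10.09·1.6·cos²13.9°·tan37.1° = 0.0 + 10.09·1.6·0.9423·0.7563 = 11.505 kPa
Denominator = 19.9·1.6·sin13.9°·cos13.9° = 19.9·1.6·0.2402·0.9707 = 7.425 kPa
FS = 11.505 / 7.425 = 1.550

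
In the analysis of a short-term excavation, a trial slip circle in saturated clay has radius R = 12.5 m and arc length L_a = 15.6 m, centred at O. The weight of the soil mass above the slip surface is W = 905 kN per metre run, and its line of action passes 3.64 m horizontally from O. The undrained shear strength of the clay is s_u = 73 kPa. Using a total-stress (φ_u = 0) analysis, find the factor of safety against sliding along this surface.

FS = 4.32

Taking moments about the centre O, the resisting moment is provided by the undrained shear strength acting along the arc:
M_R = s_u·L_a·R = 73·15.60·12.5 = 14235.0 kN·m/m
M_D = W·d = 905·3.64 = 3294.2 kN·m/m
FS = M_R / M_D = 14235.0 / 3294.2 = 4.321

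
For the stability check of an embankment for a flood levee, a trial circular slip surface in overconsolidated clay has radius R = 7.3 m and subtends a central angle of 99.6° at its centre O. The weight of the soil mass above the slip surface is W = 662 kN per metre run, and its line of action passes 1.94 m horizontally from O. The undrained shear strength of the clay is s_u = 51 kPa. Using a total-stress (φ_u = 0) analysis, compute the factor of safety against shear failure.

FS = 3.68

Taking moments about the centre O, the resisting moment is provided by the undrained shear strength acting along the arc:
Arc length L_a = R·θ = 7.3·(99.6°·π/180) = 7.3·1.7383 = 12.69 m
M_R = s_u·L_a·R = 51·12.69·7.3 = 4724.5 kN·m/m
M_D = W·d = 662·1.94 = 1284.3 kN·m/m
FS = M_R / M_D = 4724.5 / 1284.3 = 3.679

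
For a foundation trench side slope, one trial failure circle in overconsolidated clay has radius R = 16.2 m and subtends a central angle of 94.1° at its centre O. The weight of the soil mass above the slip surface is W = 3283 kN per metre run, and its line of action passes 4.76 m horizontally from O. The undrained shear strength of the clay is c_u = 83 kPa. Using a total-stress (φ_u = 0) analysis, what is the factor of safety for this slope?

FS = 2.29

Taking moments about the centre O, the resisting moment is provided by the undrained shear strength acting along the arc:
Arc length L_a = R·θ = 16.2·(94.1°·π/180) = 16.2·1.6424 = 26.61 m
M_R = c_u·L_a·R = 83·26.61·16.2 = 35774.6 kN·m/m
M_D = W·d = 3283·4.76 = 15627.1 kN·m/m
FS = M_R / M_D = 35774.6 / 15627.1 = 2.289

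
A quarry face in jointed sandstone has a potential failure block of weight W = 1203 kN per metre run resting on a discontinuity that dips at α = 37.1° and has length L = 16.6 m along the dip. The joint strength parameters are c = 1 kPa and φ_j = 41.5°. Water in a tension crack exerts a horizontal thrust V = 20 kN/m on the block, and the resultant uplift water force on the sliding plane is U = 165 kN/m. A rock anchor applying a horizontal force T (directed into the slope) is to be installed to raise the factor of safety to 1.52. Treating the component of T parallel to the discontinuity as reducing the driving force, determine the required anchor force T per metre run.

Resolving forces along and normal to the sliding plane, with the horizontal anchor force T adding T·sinα to the effective normal force and T·cosα acting up the plane against the driving force:
FS = [cL + (W cosα − U − V sinα + T sinα) tanφ_j] / [W sinα + V cosα − T cosα]
Without the anchor: N' = 782.4 kN/m, driving T_d = 741.6 kN/m, resisting R = 1·16.6 + 782.4·tan41.5° = 708.8 kN/m, FS = 0.96.
Setting FS = 1.52 and solving for T:
1.52·(741.6 − T cos37.1°) = 708.8 + T sin37.1°·tan41.5°
T·(sin37.1°·tan41.5° + 1.52·cos37.1°) = 1.52·741.6 − 708.8
T·(0.6032·0.8847 + 1.52·0.7976) = 1127.2 − 708.8 = 418.4
T·1.7460 = 418.4
T = 239.6 kN/m

T = 240 kN/m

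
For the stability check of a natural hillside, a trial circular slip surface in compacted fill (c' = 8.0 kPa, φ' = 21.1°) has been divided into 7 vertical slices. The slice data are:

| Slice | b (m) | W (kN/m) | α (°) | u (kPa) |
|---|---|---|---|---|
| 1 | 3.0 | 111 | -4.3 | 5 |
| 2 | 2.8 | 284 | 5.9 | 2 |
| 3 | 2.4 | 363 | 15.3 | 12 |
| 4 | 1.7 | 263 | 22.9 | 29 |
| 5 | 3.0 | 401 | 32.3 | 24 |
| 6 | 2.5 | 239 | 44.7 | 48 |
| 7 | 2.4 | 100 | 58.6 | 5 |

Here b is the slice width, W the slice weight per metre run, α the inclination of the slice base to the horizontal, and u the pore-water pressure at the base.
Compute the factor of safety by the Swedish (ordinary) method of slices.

Ordinary method of slices: FS = Σ[c'·Δl_i + (W_i cosα_i − u_i·Δl_i)·tanφ'] / Σ W_i sinα_i, with Δl_i = b_i / cosα_i.
Slice 1: Δl = 3.0/cos(-4.3°) = 3.008 m; N'_1 = 111·cos(-4.3°) − 5·3.008 = 95.6; c'Δl = 24.07; W sinα = -8.3
Slice 2: Δl = 2.8/cos5.9° = 2.815 m; N'_2 = 284·cos5.9° − 2·2.815 = 276.9; c'Δl = 22.52; W sinα = 29.2
Slice 3: Δl = 2.4/cos15.3° = 2.488 m; N'_3 = 363·cos15.3° − 12·2.488 = 320.3; c'Δl = 19.91; W sinα = 95.8
Slice 4: Δl = 1.7/cos22.9° = 1.845 m; N'_4 = 263·cos22.9° − 29·1.845 = 188.8; c'Δl = 14.76; W sinα = 102.3
Slice 5: Δl = 3.0/cos32.3° = 3.549 m; N'_5 = 401·cos32.3° − 24·3.549 = 253.8; c'Δl = 28.39; W sinα = 214.3
Slice 6: Δl = 2.5/cos44.7° = 3.517 m; N'_6 = 239·cos44.7° − 48·3.517 = 1.1; c'Δl = 28.14; W sinα = 168.1
Slice 7: Δl = 2.4/cos58.6° = 4.606 m; N'_7 = 100·cos58.6° − 5·4.606 = 29.1; c'Δl = 36.85; W sinα = 85.4
Σc'Δl = 174.6 kN/m; ΣN' = 1165.4 kN/m; ΣW sinα = 686.7 kN/m
Resisting = 174.6 + 1165.4·tan21.1° = 174.6 + 449.7 = 624.3 kN/m
FS = 624.3 / 686.7 = 0.909

FS = 0.91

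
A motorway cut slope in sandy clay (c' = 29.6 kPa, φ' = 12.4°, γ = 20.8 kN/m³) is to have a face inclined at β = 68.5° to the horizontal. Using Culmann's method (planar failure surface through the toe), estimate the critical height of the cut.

H_c = 11.70 m

Culmann's analysis gives the critical failure plane at α_cr = (β + φ')/2 = (68.5 + 12.4)/2 = 40.5°, and the critical height
H_c = (4c'/γ) · sinβ cosφ' / [1 − cos(β − φ')]
    = (4·29.6/20.8) · sin68.5°·cos12.4° / [1 − cos(56.1°)]
    = 5.692 · 0.9304·0.9767 / [1 − 0.5577]
    = 5.692 · 0.9087 / 0.4423
    = 11.70 m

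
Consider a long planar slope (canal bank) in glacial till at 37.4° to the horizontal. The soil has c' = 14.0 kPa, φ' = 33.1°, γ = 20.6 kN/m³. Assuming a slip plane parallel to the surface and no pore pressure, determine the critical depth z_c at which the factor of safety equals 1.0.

Setting FS = 1.00 in FS = [c' + γz cos²β tanφ'] / [γz sinβ cosβ] and solving for z:
z = c' / [γ cosβ (FS·sinβ − cosβ·tanφ')]
  = 14.0 / [20.6·cos37.4°·(1.00·sin37.4° − cos37.4°·tan33.1°)]
  = 14.0 / [20.6·0.7944·(1.00·0.6074 − 0.7944·0.6519)]
  = 14.0 / 1.4647 = 9.558 m

z_c = 9.56 m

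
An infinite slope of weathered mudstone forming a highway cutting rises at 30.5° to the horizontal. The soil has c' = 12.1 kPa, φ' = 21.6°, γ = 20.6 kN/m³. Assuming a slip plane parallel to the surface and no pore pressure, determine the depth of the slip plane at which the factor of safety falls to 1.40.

Setting FS = 1.40 in FS = [c' + γz cos²β tanφ'] / [γz sinβ cosβ] and solving for z:
z = c' / [γ cosβ (FS·sinβ − cosβ·tanφ')]
  = 12.1 / [20.6·cos30.5°·(1.40·sin30.5° − cos30.5°·tan21.6°)]
  = 12.1 / [20.6·0.8616·(1.40·0.5075 − 0.8616·0.3959)]
  = 12.1 / 6.5569 = 1.845 m

z = 1.85 m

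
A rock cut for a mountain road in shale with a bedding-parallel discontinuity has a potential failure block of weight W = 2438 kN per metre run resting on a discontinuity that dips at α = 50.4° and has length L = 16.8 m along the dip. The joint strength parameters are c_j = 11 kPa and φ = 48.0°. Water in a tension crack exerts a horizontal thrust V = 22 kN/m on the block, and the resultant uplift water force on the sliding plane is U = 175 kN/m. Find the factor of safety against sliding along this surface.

Resolving the block weight along and normal to the plane and applying the Mohr–Coulomb strength on the joint:
N' = W cosα − U − V sinα = 2438·cos50.4° − 175 − 22·sin50.4° = 1362.1 kN/m
Driving force T = W sinα + V cosα = 2438·sin50.4° + 22·cos50.4° = 1892.5 kN/m
Resisting force R = c_j·L + N'·tanφ = 11·16.8 + 1362.1·tan48.0° = 184.8 + 1512.8 = 1697.6 kN/m
FS = R / T = 1697.6 / 1892.5 = 0.897

FS = 0.90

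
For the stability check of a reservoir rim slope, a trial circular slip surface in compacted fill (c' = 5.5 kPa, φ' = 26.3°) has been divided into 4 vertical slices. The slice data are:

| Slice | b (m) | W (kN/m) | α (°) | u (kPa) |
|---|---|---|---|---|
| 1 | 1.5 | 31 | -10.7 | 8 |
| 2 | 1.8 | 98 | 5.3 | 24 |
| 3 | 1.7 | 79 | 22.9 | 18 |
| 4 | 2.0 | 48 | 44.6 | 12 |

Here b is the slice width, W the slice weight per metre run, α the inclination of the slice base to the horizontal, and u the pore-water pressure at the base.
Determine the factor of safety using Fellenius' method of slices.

FS = 1.47

Ordinary method of slices: FS = Σ[c'·Δl_i + (W_i cosα_i − u_i·Δl_i)·tanφ'] / Σ W_i sinα_i, with Δl_i = b_i / cosα_i.
Slice 1: Δl = 1.5/cos(-10.7°) = 1.527 m; N'_1 = 31·cos(-10.7°) − 8·1.527 = 18.2; c'Δl = 8.40; W sinα = -5.8
Slice 2: Δl = 1.8/cos5.3° = 1.808 m; N'_2 = 98·cos5.3° − 24·1.808 = 54.2; c'Δl = 9.94; W sinα = 9.1
Slice 3: Δl = 1.7/cos22.9° = 1.845 m; N'_3 = 79·cos22.9° − 18·1.845 = 39.6; c'Δl = 10.15; W sinα = 30.7
Slice 4: Δl = 2.0/cos44.6° = 2.809 m; N'_4 = 48·cos44.6° − 12·2.809 = 0.5; c'Δl = 15.45; W sinα = 33.7
Σc'Δl = 43.9 kN/m; ΣN' = 112.5 kN/m; ΣW sinα = 67.7 kN/m
Resisting = 43.9 + 112.5·tan26.3° = 43.9 + 55.6 = 99.5 kN/m
FS = 99.5 / 67.7 = 1.469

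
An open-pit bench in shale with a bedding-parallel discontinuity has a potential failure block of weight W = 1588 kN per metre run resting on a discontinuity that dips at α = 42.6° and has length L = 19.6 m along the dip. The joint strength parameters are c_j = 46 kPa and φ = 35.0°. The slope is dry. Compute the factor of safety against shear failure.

FS = 1.60

Resolving the block weight along and normal to the plane and applying the Mohr–Coulomb strength on the joint:
N' = W cosα = 1588·cos42.6° = 1168.9 kN/m
Driving force T = W sinα = 1588·sin42.6° = 1074.9 kN/m
Resisting force R = c_j·L + N'·tanφ = 46·19.6 + 1168.9·tan35.0° = 901.6 + 818.5 = 1720.1 kN/m
FS = R / T = 1720.1 / 1074.9 = 1.600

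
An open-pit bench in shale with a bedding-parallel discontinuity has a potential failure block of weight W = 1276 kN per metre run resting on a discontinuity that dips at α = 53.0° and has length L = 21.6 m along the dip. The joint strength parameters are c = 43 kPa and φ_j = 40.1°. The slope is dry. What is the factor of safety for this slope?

Resolving the block weight along and normal to the plane and applying the Mohr–Coulomb strength on the joint:
N' = W cosα = 1276·cos53.0° = 767.9 kN/m
Driving force T = W sinα = 1276·sin53.0° = 1019.1 kN/m
Resisting force R = c·L + N'·tanφ_j = 43·21.6 + 767.9·tan40.1° = 928.8 + 646.6 = 1575.4 kN/m
FS = R / T = 1575.4 / 1019.1 = 1.546

FS = 1.55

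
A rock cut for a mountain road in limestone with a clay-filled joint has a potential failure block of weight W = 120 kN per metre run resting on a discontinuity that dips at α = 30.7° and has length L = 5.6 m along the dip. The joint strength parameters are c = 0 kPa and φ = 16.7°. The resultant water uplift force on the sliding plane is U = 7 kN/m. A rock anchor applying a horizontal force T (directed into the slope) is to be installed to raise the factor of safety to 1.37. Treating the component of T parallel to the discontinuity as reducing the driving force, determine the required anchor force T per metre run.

T = 41 kN/m

Resolving forces along and normal to the sliding plane, with the horizontal anchor force T adding T·sinα to the effective normal force and T·cosα acting up the plane against the driving force:
FS = [cL + (W cosα − U + T sinα) tanφ] / [W sinα − T cosα]
Without the anchor: N' = 96.2 kN/m, driving T_d = 61.3 kN/m, resisting R = 0·5.6 + 96.2·tan16.7° = 28.9 kN/m, FS = 0.47.
Setting FS = 1.37 and solving for T:
1.37·(61.3 − T cos30.7°) = 28.9 + T sin30.7°·tan16.7°
T·(sin30.7°·tan16.7° + 1.37·cos30.7°) = 1.37·61.3 − 28.9
T·(0.5105·0.3000 + 1.37·0.8599) = 83.9 − 28.9 = 55.1
T·1.3312 = 55.1
T = 41.4 kN/m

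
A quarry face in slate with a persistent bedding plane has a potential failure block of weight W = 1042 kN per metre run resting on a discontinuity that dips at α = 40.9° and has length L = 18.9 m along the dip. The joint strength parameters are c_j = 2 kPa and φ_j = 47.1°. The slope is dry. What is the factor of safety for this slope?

Resolving the block weight along and normal to the plane and applying the Mohr–Coulomb strength on the joint:
N' = W cosα = 1042·cos40.9° = 787.6 kN/m
Driving force T = W sinα = 1042·sin40.9° = 682.2 kN/m
Resisting force R = c_j·L + N'·tanφ_j = 2·18.9 + 787.6·tan47.1° = 37.8 + 847.6 = 885.4 kN/m
FS = R / T = 885.4 / 682.2 = 1.298

FS = 1.30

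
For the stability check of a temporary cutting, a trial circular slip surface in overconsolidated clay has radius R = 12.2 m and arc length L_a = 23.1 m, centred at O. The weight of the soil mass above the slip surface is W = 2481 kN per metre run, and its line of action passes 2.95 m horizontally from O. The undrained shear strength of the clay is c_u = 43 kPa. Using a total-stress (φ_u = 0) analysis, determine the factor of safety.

Taking moments about the centre O, the resisting moment is provided by the undrained shear strength acting along the arc:
M_R = c_u·L_a·R = 43·23.10·12.2 = 12118.3 kN·m/m
M_D = W·d = 2481·2.95 = 7319.0 kN·m/m
FS = M_R / M_D = 12118.3 / 7319.0 = 1.656

FS = 1.66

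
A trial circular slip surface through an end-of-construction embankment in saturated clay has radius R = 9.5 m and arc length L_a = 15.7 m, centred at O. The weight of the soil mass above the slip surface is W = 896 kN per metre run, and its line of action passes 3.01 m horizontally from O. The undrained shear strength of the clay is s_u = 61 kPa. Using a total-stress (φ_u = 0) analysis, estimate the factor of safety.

Taking moments about the centre O, the resisting moment is provided by the undrained shear strength acting along the arc:
M_R = s_u·L_a·R = 61·15.70·9.5 = 9098.1 kN·m/m
M_D = W·d = 896·3.01 = 2697.0 kN·m/m
FS = M_R / M_D = 9098.1 / 2697.0 = 3.373

FS = 3.37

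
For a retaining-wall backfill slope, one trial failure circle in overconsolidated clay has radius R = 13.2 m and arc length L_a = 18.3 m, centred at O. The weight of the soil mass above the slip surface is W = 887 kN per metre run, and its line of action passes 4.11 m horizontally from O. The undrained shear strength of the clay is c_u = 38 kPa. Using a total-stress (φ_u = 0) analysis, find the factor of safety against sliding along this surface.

Taking moments about the centre O, the resisting moment is provided by the undrained shear strength acting along the arc:
M_R = c_u·L_a·R = 38·18.30·13.2 = 9179.3 kN·m/m
M_D = W·d = 887·4.11 = 3645.6 kN·m/m
FS = M_R / M_D = 9179.3 / 3645.6 = 2.518

FS = 2.52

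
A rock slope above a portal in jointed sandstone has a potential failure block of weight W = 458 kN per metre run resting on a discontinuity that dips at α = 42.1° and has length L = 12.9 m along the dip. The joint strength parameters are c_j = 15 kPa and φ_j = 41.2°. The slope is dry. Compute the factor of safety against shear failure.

Resolving the block weight along and normal to the plane and applying the Mohr–Coulomb strength on the joint:
N' = W cosα = 458·cos42.1° = 339.8 kN/m
Driving force T = W sinα = 458·sin42.1° = 307.1 kN/m
Resisting force R = c_j·L + N'·tanφ_j = 15·12.9 + 339.8·tan41.2° = 193.5 + 297.5 = 491.0 kN/m
FS = R / T = 491.0 / 307.1 = 1.599

FS = 1.60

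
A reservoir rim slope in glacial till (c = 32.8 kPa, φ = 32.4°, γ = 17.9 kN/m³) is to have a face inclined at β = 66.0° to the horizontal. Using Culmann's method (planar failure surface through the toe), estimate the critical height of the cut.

H_c = 33.84 m

Culmann's analysis gives the critical failure plane at α_cr = (β + φ)/2 = (66.0 + 32.4)/2 = 49.2°, and the critical height
H_c = (4c/γ) · sinβ cosφ / [1 − cos(β − φ)]
    = (4·32.8/17.9) · sin66.0°·cos32.4° / [1 − cos(33.6°)]
    = 7.330 · 0.9135·0.8443 / [1 − 0.8329]
    = 7.330 · 0.7713 / 0.1671
    = 33.84 m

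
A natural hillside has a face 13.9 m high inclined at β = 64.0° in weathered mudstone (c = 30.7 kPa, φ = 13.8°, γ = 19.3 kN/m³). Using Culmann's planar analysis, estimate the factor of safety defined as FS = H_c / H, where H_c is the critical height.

H_c = (4c/γ) · sinβ cosφ / [1 − cos(β − φ)]
    = (4·30.7/19.3) · sin64.0°·cos13.8° / [1 − cos50.2°]
    = 6.363 · 0.8728 / 0.3599 = 15.43 m
FS = H_c / H = 15.43 / 13.9 = 1.110

FS = 1.11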